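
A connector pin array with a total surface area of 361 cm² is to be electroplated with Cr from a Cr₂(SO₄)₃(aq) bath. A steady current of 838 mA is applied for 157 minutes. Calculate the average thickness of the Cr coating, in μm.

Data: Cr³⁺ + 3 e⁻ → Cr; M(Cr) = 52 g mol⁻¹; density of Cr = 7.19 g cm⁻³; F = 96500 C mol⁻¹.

5.46 μm

Q = I·t = 0.8380 × 9420.0 = 7894 C; n(e⁻) = 0.08180 mol.
n(Cr) = n(e⁻)/3 = 0.02727 mol, so m = 0.02727 × 52 = 1.418 g.
Volume = m/ρ = 1.418 / 7.19 = 0.1972 cm³.
Thickness = V/A = 0.1972 / 361 = 5.46 × 10⁻⁴ cm = 5.46 μm.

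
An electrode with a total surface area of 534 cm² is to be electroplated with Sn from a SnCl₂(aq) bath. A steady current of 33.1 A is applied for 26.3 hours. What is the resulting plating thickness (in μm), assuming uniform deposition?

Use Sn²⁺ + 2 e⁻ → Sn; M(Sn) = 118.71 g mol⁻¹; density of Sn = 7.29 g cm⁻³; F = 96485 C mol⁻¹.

4950 μm

Q = I·t = 33.10 × 94680 = 3134000 C; n(e⁻) = 32.48 mol.
n(Sn) = n(e⁻)/2 = 16.24 mol, so m = 16.24 × 118.71 = 1928 g.
Volume = m/ρ = 1928 / 7.29 = 264.5 cm³.
Thickness = V/A = 264.5 / 534 = 0.495 cm = 4950 μm.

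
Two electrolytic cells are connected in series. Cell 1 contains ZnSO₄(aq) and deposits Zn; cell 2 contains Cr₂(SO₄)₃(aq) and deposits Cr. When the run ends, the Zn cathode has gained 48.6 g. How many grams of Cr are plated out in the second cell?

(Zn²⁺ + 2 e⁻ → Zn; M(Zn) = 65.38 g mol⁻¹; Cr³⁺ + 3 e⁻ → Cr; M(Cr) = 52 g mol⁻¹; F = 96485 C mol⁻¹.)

n(Zn) = 48.6 / 65.38 = 0.7433 mol.
Since Zn²⁺ + 2 e⁻ → Zn, n(e⁻) passed = 2 × 0.7433 = 1.487 mol.
Cells in series carry the same charge, so the same 1.487 mol of electrons passes through cell 2.
Cr³⁺ + 3 e⁻ → Cr, so n(Cr) = 1.487 / 3 = 0.4956 mol.
m(Cr) = 0.4956 × 52 = 25.8 g.

25.8 g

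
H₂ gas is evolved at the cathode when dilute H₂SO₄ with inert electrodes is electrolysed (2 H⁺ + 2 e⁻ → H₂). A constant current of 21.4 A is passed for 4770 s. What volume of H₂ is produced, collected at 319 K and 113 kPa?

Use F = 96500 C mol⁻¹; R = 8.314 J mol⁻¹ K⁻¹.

Q = I·t = 21.40 A × 4770.0 s = 102100 C.
n(e⁻) = Q/F = 102100 / 96500 = 1.058 mol.
2 electrons are transferred per H₂ molecule, so n(H₂) = 1.058 / 2 = 0.5289 mol.
V = nRT/P = (0.5289 × 8.314 × 319) / (113 × 10³ Pa) = 0.0124 m³ = 12.4 L.

12.4 L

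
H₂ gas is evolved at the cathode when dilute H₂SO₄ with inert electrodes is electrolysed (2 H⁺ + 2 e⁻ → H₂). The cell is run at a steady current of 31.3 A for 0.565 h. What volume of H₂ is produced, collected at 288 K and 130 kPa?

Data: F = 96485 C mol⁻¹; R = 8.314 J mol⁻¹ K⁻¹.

6.08 L

Q = I·t = 31.30 A × 2034.0 s = 63660 C.
n(e⁻) = Q/F = 63660 / 96485 = 0.6598 mol.
2 electrons are transferred per H₂ molecule, so n(H₂) = 0.6598 / 2 = 0.3299 mol.
V = nRT/P = (0.3299 × 8.314 × 288) / (130 × 10³ Pa) = 0.00608 m³ = 6.08 L.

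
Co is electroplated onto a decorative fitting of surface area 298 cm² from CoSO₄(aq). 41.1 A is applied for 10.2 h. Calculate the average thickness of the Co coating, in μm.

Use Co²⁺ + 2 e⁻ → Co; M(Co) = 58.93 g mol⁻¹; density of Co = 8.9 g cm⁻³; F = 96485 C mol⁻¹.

Q = I·t = 41.10 × 36720 = 1509000 C; n(e⁻) = 15.64 mol.
n(Co) = n(e⁻)/2 = 7.821 mol, so m = 7.821 × 58.93 = 460.9 g.
Volume = m/ρ = 460.9 / 8.9 = 51.78 cm³.
Thickness = V/A = 51.78 / 298 = 0.174 cm = 1740 μm.

1740 μm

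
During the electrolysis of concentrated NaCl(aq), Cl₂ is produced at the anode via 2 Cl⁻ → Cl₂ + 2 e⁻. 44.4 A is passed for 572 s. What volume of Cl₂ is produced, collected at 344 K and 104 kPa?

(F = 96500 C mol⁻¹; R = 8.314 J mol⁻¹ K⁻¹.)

3.62 L

Q = I·t = 44.40 A × 572.00 s = 25400 C.
n(e⁻) = Q/F = 25400 / 96500 = 0.2632 mol.
2 electrons are transferred per Cl₂ molecule, so n(Cl₂) = 0.2632 / 2 = 0.1316 mol.
V = nRT/P = (0.1316 × 8.314 × 344) / (104 × 10³ Pa) = 0.00362 m³ = 3.62 L.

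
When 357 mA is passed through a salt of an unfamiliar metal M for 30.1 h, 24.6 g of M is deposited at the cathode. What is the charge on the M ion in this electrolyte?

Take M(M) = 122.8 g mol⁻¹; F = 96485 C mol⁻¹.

+2

Q = I·t = 0.3570 A × 108360 s = 38680 C, so n(e⁻) = 38680/96485 = 0.4009 mol.
n(M) deposited = 24.6 / 122.8 = 0.2003 mol.
Electrons per atom = n(e⁻)/n(M) = 0.4009 / 0.2003 = 2.00 ≈ 2, so the ion is M²⁺.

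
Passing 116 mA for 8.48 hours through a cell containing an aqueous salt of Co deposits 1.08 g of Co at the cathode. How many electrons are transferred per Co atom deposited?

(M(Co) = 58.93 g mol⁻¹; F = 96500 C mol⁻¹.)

Q = I·t = 0.1160 A × 30528 s = 3541 C, so n(e⁻) = 3541/96500 = 0.03670 mol.
n(Co) deposited = 1.08 / 58.93 = 0.01833 mol.
Electrons per atom = n(e⁻)/n(Co) = 0.03670 / 0.01833 = 2.00 ≈ 2, so the ion is Co²⁺.

2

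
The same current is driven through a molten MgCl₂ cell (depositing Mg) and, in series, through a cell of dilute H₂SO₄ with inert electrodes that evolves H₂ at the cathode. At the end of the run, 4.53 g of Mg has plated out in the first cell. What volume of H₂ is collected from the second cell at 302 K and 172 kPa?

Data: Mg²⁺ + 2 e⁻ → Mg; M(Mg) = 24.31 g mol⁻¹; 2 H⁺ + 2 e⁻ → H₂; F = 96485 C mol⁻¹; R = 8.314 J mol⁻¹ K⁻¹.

2.72 L

n(Mg) = 4.53 / 24.31 = 0.1863 mol, so n(e⁻) = 2 × 0.1863 = 0.3727 mol.
The cells are in series, so the same 0.3727 mol of electrons passes through the second cell.
2 H⁺ + 2 e⁻ → H₂ — 2 mol e⁻ per mol H₂, so n(H₂) = 0.3727/2 = 0.1863 mol.
V = nRT/P = (0.1863 × 8.314 × 302) / (172 × 10³) = 0.00272 m³ = 2.72 L.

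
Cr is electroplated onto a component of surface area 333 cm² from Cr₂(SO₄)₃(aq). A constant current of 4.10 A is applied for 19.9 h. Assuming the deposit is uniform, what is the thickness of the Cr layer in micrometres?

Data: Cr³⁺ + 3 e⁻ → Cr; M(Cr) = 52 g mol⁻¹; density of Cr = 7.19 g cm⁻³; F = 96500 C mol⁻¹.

220 μm

Q = I·t = 4.100 × 71640 = 293700 C; n(e⁻) = 3.044 mol.
n(Cr) = n(e⁻)/3 = 1.015 mol, so m = 1.015 × 52 = 52.76 g.
Volume = m/ρ = 52.76 / 7.19 = 7.338 cm³.
Thickness = V/A = 7.338 / 333 = 0.0220 cm = 220 μm.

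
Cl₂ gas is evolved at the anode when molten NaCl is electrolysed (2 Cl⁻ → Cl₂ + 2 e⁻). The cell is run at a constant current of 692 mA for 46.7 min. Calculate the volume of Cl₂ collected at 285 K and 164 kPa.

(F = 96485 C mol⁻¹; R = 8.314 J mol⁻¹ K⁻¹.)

Q = I·t = 0.6920 A × 2802.0 s = 1939 C.
n(e⁻) = Q/F = 1939 / 96485 = 0.02010 mol.
2 electrons are transferred per Cl₂ molecule, so n(Cl₂) = 0.02010 / 2 = 0.01005 mol.
V = nRT/P = (0.01005 × 8.314 × 285) / (164 × 10³ Pa) = 1.45 × 10⁻⁴ m³ = 0.145 L.

0.145 L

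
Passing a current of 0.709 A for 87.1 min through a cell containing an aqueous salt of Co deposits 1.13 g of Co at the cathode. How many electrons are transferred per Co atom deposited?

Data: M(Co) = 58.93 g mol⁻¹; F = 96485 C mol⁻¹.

2

Q = I·t = 0.7090 A × 5226.0 s = 3705 C, so n(e⁻) = 3705/96485 = 0.03840 mol.
n(Co) deposited = 1.13 / 58.93 = 0.01918 mol.
Electrons per atom = n(e⁻)/n(Co) = 0.03840 / 0.01918 = 2.00 ≈ 2, so the ion is Co²⁺.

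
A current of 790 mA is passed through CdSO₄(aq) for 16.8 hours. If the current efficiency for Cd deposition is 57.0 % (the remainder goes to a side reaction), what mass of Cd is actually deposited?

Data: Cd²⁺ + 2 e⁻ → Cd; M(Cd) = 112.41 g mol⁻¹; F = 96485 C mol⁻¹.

Q = I·t = 0.7900 × 60480 = 47780 C.
n(e⁻) = 47780/96485 = 0.4952 mol; theoretically n(Cd) = 0.4952/2 = 0.2476 mol, m_theo = 27.83 g.
At 57.0 % efficiency, m_actual = 0.570 × 27.83 = 15.9 g.

15.9 g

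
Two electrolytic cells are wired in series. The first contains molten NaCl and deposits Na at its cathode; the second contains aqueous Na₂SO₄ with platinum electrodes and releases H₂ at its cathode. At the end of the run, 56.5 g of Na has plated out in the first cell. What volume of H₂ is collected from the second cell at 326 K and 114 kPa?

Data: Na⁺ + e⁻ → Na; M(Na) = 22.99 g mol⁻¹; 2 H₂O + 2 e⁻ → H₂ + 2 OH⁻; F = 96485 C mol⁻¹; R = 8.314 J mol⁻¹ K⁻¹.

n(Na) = 56.5 / 22.99 = 2.458 mol, so n(e⁻) = 1 × 2.458 = 2.458 mol.
The cells are in series, so the same 2.458 mol of electrons passes through the second cell.
2 H₂O + 2 e⁻ → H₂ + 2 OH⁻ — 2 mol e⁻ per mol H₂, so n(H₂) = 2.458/2 = 1.229 mol.
V = nRT/P = (1.229 × 8.314 × 326) / (114 × 10³) = 0.0292 m³ = 29.2 L.

29.2 L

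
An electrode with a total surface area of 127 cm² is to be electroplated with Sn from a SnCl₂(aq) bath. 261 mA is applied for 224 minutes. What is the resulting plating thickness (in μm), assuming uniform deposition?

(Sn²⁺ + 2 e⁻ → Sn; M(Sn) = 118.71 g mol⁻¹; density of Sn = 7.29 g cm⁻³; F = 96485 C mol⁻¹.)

Q = I·t = 0.2610 × 13440 = 3508 C; n(e⁻) = 0.03636 mol.
n(Sn) = n(e⁻)/2 = 0.01818 mol, so m = 0.01818 × 118.71 = 2.158 g.
Volume = m/ρ = 2.158 / 7.29 = 0.2960 cm³.
Thickness = V/A = 0.2960 / 127 = 0.00233 cm = 23.3 μm.

23.3 μm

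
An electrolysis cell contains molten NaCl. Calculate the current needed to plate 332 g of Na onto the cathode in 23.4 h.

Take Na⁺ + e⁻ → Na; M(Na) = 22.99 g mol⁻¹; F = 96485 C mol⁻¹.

16.5 A

n(Na) = 332 / 22.99 = 14.44 mol.
n(e⁻) = 1 × 14.44 = 14.44 mol.
Q = n(e⁻)·F = 14.44 × 96485 = 1393000 C.
I = Q/t = 1393000 / 84240 s = 16.5 A.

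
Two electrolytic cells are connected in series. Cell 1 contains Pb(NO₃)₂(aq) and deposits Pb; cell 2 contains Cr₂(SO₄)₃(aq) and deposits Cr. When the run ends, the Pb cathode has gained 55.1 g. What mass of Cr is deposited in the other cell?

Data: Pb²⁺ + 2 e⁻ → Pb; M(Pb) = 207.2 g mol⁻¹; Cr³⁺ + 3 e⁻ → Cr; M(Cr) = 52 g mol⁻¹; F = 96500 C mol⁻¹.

9.22 g

n(Pb) = 55.1 / 207.2 = 0.2659 mol.
Since Pb²⁺ + 2 e⁻ → Pb, n(e⁻) passed = 2 × 0.2659 = 0.5319 mol.
Cells in series carry the same charge, so the same 0.5319 mol of electrons passes through cell 2.
Cr³⁺ + 3 e⁻ → Cr, so n(Cr) = 0.5319 / 3 = 0.1773 mol.
m(Cr) = 0.1773 × 52 = 9.22 g.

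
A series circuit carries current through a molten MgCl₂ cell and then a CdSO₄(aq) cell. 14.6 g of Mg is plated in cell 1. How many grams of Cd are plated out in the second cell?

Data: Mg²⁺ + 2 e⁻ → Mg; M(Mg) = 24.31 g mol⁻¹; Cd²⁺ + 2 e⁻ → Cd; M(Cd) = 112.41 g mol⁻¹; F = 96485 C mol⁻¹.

n(Mg) = 14.6 / 24.31 = 0.6006 mol.
Since Mg²⁺ + 2 e⁻ → Mg, n(e⁻) passed = 2 × 0.6006 = 1.201 mol.
Cells in series carry the same charge, so the same 1.201 mol of electrons passes through cell 2.
Cd²⁺ + 2 e⁻ → Cd, so n(Cd) = 1.201 / 2 = 0.6006 mol.
m(Cd) = 0.6006 × 112.41 = 67.5 g.

67.5 g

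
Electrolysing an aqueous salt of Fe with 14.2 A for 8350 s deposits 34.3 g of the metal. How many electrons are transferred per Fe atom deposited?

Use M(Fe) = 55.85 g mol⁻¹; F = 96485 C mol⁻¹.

Q = I·t = 14.20 A × 8350.0 s = 118600 C, so n(e⁻) = 118600/96485 = 1.229 mol.
n(Fe) deposited = 34.3 / 55.85 = 0.6141 mol.
Electrons per atom = n(e⁻)/n(Fe) = 1.229 / 0.6141 = 2.00 ≈ 2, so the ion is Fe²⁺.

2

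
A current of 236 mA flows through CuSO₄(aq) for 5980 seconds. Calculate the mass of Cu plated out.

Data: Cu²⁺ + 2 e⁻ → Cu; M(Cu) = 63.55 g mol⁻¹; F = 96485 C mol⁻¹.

0.465 g

Q = I·t = 0.2360 A × 5980.0 s = 1411 C.
n(e⁻) = Q/F = 1411 / 96485 = 0.01463 mol.
Cu²⁺ + 2 e⁻ → Cu, so n(Cu) = n(e⁻)/2 = 0.007313 mol.
m = n·M = 0.007313 × 63.55 = 0.465 g.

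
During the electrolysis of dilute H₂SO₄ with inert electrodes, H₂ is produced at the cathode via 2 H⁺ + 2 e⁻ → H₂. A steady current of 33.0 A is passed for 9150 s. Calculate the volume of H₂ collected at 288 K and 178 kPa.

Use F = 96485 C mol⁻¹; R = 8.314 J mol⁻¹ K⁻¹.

Q = I·t = 33.00 A × 9150.0 s = 302000 C.
n(e⁻) = Q/F = 302000 / 96485 = 3.130 mol.
2 electrons are transferred per H₂ molecule, so n(H₂) = 3.130 / 2 = 1.565 mol.
V = nRT/P = (1.565 × 8.314 × 288) / (178 × 10³ Pa) = 0.0210 m³ = 21.0 L.

21.0 L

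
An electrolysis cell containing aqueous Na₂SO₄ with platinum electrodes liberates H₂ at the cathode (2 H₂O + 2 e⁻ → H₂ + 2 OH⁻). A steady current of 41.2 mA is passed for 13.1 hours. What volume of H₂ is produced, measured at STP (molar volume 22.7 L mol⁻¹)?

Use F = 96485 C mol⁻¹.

0.229 L

Q = I·t = 0.04120 A × 47160 s = 1943 C.
n(e⁻) = Q/F = 1943 / 96485 = 0.02014 mol.
2 electrons are transferred per H₂ molecule, so n(H₂) = 0.02014 / 2 = 0.01007 mol.
V = n × V_m = 0.01007 × 22.7 = 0.229 L.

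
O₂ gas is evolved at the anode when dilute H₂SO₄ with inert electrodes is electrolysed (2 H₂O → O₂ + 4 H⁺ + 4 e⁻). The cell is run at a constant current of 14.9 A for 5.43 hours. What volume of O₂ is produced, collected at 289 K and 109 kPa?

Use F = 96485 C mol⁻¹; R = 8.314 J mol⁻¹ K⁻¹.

Q = I·t = 14.90 A × 19548 s = 291300 C.
n(e⁻) = Q/F = 291300 / 96485 = 3.019 mol.
4 electrons are transferred per O₂ molecule, so n(O₂) = 3.019 / 4 = 0.7547 mol.
V = nRT/P = (0.7547 × 8.314 × 289) / (109 × 10³ Pa) = 0.0166 m³ = 16.6 L.

16.6 L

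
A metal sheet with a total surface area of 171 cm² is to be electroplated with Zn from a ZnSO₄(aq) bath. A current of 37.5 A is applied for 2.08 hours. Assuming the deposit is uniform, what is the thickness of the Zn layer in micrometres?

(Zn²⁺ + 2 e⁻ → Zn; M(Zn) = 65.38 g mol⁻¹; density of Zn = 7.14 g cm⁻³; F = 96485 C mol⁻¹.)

779 μm

Q = I·t = 37.50 × 7488.0 = 280800 C; n(e⁻) = 2.910 mol.
n(Zn) = n(e⁻)/2 = 1.455 mol, so m = 1.455 × 65.38 = 95.14 g.
Volume = m/ρ = 95.14 / 7.14 = 13.32 cm³.
Thickness = V/A = 13.32 / 171 = 0.0779 cm = 779 μm.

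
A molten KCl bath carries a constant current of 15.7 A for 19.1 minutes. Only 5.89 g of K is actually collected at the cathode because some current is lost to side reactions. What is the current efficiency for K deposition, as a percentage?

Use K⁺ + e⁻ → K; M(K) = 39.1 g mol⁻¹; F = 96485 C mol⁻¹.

80.8 %

Q = I·t = 15.70 × 1146.0 = 17990 C; n(e⁻) = 17990/96485 = 0.1865 mol.
Theoretical n(K) = n(e⁻)/1 = 0.1865 mol, i.e. m_theo = 0.1865 × 39.1 = 7.291 g.
Efficiency = m_actual / m_theo = 5.89 / 7.291 = 80.8 %.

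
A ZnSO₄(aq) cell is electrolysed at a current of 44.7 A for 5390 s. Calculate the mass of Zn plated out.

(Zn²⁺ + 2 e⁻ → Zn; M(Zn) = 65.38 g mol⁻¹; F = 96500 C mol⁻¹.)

Q = I·t = 44.70 A × 5390.0 s = 240900 C.
n(e⁻) = Q/F = 240900 / 96500 = 2.497 mol.
Zn²⁺ + 2 e⁻ → Zn, so n(Zn) = n(e⁻)/2 = 1.248 mol.
m = n·M = 1.248 × 65.38 = 81.6 g.

81.6 g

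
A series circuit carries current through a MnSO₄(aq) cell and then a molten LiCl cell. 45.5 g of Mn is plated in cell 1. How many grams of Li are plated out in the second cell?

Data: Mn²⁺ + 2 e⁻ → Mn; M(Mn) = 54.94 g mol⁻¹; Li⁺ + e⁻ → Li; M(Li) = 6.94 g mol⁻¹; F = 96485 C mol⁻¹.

11.5 g

n(Mn) = 45.5 / 54.94 = 0.8282 mol.
Since Mn²⁺ + 2 e⁻ → Mn, n(e⁻) passed = 2 × 0.8282 = 1.656 mol.
Cells in series carry the same charge, so the same 1.656 mol of electrons passes through cell 2.
Li⁺ + e⁻ → Li, so n(Li) = 1.656 / 1 = 1.656 mol.
m(Li) = 1.656 × 6.94 = 11.5 g.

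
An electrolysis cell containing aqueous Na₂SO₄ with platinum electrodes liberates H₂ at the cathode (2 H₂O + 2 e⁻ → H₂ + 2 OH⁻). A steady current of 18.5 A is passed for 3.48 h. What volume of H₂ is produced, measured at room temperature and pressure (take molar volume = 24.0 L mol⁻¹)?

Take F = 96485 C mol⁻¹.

28.8 L

Q = I·t = 18.50 A × 12528 s = 231800 C.
n(e⁻) = Q/F = 231800 / 96485 = 2.402 mol.
2 electrons are transferred per H₂ molecule, so n(H₂) = 2.402 / 2 = 1.201 mol.
V = n × V_m = 1.201 × 24.0 = 28.8 L.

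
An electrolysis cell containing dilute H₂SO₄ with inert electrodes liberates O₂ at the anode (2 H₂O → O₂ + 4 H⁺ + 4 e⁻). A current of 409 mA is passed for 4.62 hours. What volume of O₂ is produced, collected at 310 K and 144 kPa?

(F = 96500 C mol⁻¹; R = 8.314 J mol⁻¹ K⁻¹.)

Q = I·t = 0.4090 A × 16632 s = 6802 C.
n(e⁻) = Q/F = 6802 / 96500 = 0.07049 mol.
4 electrons are transferred per O₂ molecule, so n(O₂) = 0.07049 / 4 = 0.01762 mol.
V = nRT/P = (0.01762 × 8.314 × 310) / (144 × 10³ Pa) = 3.15 × 10⁻⁴ m³ = 0.315 L.

0.315 L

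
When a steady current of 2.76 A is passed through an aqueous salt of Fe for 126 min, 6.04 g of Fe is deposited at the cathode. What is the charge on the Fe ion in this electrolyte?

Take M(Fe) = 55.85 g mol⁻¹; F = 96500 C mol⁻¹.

Q = I·t = 2.760 A × 7560.0 s = 20870 C, so n(e⁻) = 20870/96500 = 0.2162 mol.
n(Fe) deposited = 6.04 / 55.85 = 0.1081 mol.
Electrons per atom = n(e⁻)/n(Fe) = 0.2162 / 0.1081 = 2.00 ≈ 2, so the ion is Fe²⁺.

+2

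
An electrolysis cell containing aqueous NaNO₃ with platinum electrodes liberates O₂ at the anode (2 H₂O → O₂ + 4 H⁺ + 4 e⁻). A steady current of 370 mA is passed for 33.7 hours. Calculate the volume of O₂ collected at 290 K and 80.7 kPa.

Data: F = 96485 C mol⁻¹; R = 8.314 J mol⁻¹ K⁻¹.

Q = I·t = 0.3700 A × 121320 s = 44890 C.
n(e⁻) = Q/F = 44890 / 96485 = 0.4652 mol.
4 electrons are transferred per O₂ molecule, so n(O₂) = 0.4652 / 4 = 0.1163 mol.
V = nRT/P = (0.1163 × 8.314 × 290) / (80.7 × 10³ Pa) = 0.00347 m³ = 3.47 L.

3.47 L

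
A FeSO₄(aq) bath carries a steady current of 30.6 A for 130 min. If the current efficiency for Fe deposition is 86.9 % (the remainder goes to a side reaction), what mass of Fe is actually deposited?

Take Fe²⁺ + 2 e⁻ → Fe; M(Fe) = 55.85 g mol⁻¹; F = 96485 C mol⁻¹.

60.0 g

Q = I·t = 30.60 × 7800.0 = 238700 C.
n(e⁻) = 238700/96485 = 2.474 mol; theoretically n(Fe) = 2.474/2 = 1.237 mol, m_theo = 69.08 g.
At 86.9 % efficiency, m_actual = 0.869 × 69.08 = 60.0 g.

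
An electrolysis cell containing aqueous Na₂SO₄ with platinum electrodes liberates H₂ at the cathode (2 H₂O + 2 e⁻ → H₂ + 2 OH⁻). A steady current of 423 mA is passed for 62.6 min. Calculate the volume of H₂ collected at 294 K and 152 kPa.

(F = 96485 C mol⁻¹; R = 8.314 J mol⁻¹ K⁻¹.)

0.132 L

Q = I·t = 0.4230 A × 3756.0 s = 1589 C.
n(e⁻) = Q/F = 1589 / 96485 = 0.01647 mol.
2 electrons are transferred per H₂ molecule, so n(H₂) = 0.01647 / 2 = 0.008233 mol.
V = nRT/P = (0.008233 × 8.314 × 294) / (152 × 10³ Pa) = 1.32 × 10⁻⁴ m³ = 0.132 L.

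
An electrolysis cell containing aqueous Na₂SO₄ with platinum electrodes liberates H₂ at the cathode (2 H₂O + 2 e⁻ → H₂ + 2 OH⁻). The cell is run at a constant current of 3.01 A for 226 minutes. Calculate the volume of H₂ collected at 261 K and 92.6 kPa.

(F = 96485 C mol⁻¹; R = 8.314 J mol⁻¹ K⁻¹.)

4.96 L

Q = I·t = 3.010 A × 13560 s = 40820 C.
n(e⁻) = Q/F = 40820 / 96485 = 0.4230 mol.
2 electrons are transferred per H₂ molecule, so n(H₂) = 0.4230 / 2 = 0.2115 mol.
V = nRT/P = (0.2115 × 8.314 × 261) / (92.6 × 10³ Pa) = 0.00496 m³ = 4.96 L.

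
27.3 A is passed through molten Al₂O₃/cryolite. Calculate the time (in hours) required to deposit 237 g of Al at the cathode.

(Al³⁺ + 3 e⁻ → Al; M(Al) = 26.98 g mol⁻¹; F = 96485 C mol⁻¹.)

n(Al) = m/M = 237 / 26.98 = 8.784 mol.
Each Al atom requires 3 electrons, so n(e⁻) = 3 × 8.784 = 26.35 mol.
Q = n(e⁻)·F = 26.35 × 96485 = 2543000 C.
t = Q/I = 2543000 / 27.30 A = 93140 s = 25.9 h.

25.9 h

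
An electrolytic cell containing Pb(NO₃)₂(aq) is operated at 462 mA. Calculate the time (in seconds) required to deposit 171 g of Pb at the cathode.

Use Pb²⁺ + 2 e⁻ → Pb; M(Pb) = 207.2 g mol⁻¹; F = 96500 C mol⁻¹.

3.45 × 10⁵ s

n(Pb) = m/M = 171 / 207.2 = 0.8253 mol.
Each Pb atom requires 2 electrons, so n(e⁻) = 2 × 0.8253 = 1.651 mol.
Q = n(e⁻)·F = 1.651 × 96500 = 159300 C.
t = Q/I = 159300 / 0.4620 A = 344800 s.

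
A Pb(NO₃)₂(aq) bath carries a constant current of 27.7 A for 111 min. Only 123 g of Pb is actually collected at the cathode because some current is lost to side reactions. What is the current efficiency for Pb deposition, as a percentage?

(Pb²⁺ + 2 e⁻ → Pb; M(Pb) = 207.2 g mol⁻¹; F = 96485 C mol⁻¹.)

62.1 %

Q = I·t = 27.70 × 6660.0 = 184500 C; n(e⁻) = 184500/96485 = 1.912 mol.
Theoretical n(Pb) = n(e⁻)/2 = 0.9560 mol, i.e. m_theo = 0.9560 × 207.2 = 198.1 g.
Efficiency = m_actual / m_theo = 123 / 198.1 = 62.1 %.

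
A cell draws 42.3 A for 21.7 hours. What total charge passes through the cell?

Q = I·t = 42.30 A × 78120 s = 3.30 × 10⁶ C.

3.30 × 10⁶ C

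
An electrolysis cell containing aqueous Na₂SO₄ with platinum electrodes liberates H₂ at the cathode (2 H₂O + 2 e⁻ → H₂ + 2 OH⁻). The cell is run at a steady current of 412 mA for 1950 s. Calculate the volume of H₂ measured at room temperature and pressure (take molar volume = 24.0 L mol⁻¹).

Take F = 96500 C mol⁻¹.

0.0999 L

Q = I·t = 0.4120 A × 1950.0 s = 803.4 C.
n(e⁻) = Q/F = 803.4 / 96500 = 0.008325 mol.
2 electrons are transferred per H₂ molecule, so n(H₂) = 0.008325 / 2 = 0.004163 mol.
V = n × V_m = 0.004163 × 24.0 = 0.0999 L.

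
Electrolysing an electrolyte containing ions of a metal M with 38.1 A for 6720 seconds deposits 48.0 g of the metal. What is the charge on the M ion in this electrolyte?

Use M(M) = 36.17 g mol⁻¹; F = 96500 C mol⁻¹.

Q = I·t = 38.10 A × 6720.0 s = 256000 C, so n(e⁻) = 256000/96500 = 2.653 mol.
n(M) deposited = 48.0 / 36.17 = 1.327 mol.
Electrons per atom = n(e⁻)/n(M) = 2.653 / 1.327 = 2.00 ≈ 2, so the ion is M²⁺.

+2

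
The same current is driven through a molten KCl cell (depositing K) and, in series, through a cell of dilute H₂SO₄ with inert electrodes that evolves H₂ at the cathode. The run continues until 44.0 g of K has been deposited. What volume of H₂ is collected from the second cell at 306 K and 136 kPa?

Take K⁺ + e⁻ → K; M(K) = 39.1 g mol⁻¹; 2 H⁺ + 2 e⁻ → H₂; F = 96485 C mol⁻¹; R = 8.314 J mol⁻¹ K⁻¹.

10.5 L

n(K) = 44.0 / 39.1 = 1.125 mol, so n(e⁻) = 1 × 1.125 = 1.125 mol.
The cells are in series, so the same 1.125 mol of electrons passes through the second cell.
2 H⁺ + 2 e⁻ → H₂ — 2 mol e⁻ per mol H₂, so n(H₂) = 1.125/2 = 0.5627 mol.
V = nRT/P = (0.5627 × 8.314 × 306) / (136 × 10³) = 0.0105 m³ = 10.5 L.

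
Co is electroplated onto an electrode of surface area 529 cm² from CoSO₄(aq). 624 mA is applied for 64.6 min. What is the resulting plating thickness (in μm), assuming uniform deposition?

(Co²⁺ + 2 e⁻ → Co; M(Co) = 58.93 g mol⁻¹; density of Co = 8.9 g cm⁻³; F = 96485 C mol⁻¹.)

Q = I·t = 0.6240 × 3876.0 = 2419 C; n(e⁻) = 0.02507 mol.
n(Co) = n(e⁻)/2 = 0.01253 mol, so m = 0.01253 × 58.93 = 0.7386 g.
Volume = m/ρ = 0.7386 / 8.9 = 0.08299 cm³.
Thickness = V/A = 0.08299 / 529 = 1.57 × 10⁻⁴ cm = 1.57 μm.

1.57 μm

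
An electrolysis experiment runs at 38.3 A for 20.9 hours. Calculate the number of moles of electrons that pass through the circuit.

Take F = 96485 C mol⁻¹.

Q = I·t = 38.30 A × 75240 s = 2882000 C.
n(e⁻) = Q/F = 2882000 / 96485 = 29.9 mol.

29.9 mol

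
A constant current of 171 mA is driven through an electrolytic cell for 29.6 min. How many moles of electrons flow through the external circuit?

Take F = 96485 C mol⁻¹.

Q = I·t = 0.1710 A × 1776.0 s = 303.7 C.
n(e⁻) = Q/F = 303.7 / 96485 = 0.00315 mol.

0.00315 mol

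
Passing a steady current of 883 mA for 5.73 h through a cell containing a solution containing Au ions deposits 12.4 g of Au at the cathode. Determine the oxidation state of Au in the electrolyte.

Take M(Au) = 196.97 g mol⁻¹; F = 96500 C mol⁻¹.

+3

Q = I·t = 0.8830 A × 20628 s = 18210 C, so n(e⁻) = 18210/96500 = 0.1888 mol.
n(Au) deposited = 12.4 / 196.97 = 0.06295 mol.
Electrons per atom = n(e⁻)/n(Au) = 0.1888 / 0.06295 = 3.00 ≈ 3, so the ion is Au³⁺.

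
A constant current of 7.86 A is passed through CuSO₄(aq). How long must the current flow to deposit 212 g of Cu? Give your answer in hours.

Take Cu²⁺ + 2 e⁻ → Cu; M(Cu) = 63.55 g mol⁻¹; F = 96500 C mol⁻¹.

n(Cu) = m/M = 212 / 63.55 = 3.336 mol.
Each Cu atom requires 2 electrons, so n(e⁻) = 2 × 3.336 = 6.672 mol.
Q = n(e⁻)·F = 6.672 × 96500 = 643800 C.
t = Q/I = 643800 / 7.860 A = 81910 s = 22.8 h.

22.8 h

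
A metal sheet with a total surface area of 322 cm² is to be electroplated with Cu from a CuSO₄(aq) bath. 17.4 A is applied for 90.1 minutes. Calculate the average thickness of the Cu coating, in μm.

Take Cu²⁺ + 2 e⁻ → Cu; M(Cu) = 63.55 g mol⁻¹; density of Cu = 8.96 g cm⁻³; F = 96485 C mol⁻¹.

Q = I·t = 17.40 × 5406.0 = 94060 C; n(e⁻) = 0.9749 mol.
n(Cu) = n(e⁻)/2 = 0.4875 mol, so m = 0.4875 × 63.55 = 30.98 g.
Volume = m/ρ = 30.98 / 8.96 = 3.457 cm³.
Thickness = V/A = 3.457 / 322 = 0.0107 cm = 107 μm.

107 μm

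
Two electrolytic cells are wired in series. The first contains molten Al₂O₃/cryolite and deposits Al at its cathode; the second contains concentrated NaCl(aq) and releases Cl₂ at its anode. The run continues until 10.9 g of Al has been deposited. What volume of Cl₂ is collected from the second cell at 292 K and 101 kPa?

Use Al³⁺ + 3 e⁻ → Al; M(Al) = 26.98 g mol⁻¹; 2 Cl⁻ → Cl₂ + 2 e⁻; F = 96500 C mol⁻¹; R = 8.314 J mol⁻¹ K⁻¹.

14.6 L

n(Al) = 10.9 / 26.98 = 0.4040 mol, so n(e⁻) = 3 × 0.4040 = 1.212 mol.
The cells are in series, so the same 1.212 mol of electrons passes through the second cell.
2 Cl⁻ → Cl₂ + 2 e⁻ — 2 mol e⁻ per mol Cl₂, so n(Cl₂) = 1.212/2 = 0.6060 mol.
V = nRT/P = (0.6060 × 8.314 × 292) / (101 × 10³) = 0.0146 m³ = 14.6 L.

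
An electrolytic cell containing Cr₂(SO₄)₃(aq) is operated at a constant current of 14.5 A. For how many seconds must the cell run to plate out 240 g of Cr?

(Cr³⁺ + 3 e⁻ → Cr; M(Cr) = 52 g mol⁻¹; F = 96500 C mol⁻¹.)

92100 s

n(Cr) = m/M = 240 / 52 = 4.615 mol.
Each Cr atom requires 3 electrons, so n(e⁻) = 3 × 4.615 = 13.85 mol.
Q = n(e⁻)·F = 13.85 × 96500 = 1336000 C.
t = Q/I = 1336000 / 14.50 A = 92150 s.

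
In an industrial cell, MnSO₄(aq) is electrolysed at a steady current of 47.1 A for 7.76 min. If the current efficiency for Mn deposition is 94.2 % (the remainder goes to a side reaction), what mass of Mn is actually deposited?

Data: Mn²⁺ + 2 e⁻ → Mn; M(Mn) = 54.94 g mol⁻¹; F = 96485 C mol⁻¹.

5.88 g

Q = I·t = 47.10 × 465.60 = 21930 C.
n(e⁻) = 21930/96485 = 0.2273 mol; theoretically n(Mn) = 0.2273/2 = 0.1136 mol, m_theo = 6.244 g.
At 94.2 % efficiency, m_actual = 0.942 × 6.244 = 5.88 g.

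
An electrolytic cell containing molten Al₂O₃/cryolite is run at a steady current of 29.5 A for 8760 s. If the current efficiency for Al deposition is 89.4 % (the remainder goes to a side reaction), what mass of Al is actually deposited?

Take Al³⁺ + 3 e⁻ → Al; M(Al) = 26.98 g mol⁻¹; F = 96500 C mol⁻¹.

21.5 g

Q = I·t = 29.50 × 8760.0 = 258400 C.
n(e⁻) = 258400/96500 = 2.678 mol; theoretically n(Al) = 2.678/3 = 0.8926 mol, m_theo = 24.08 g.
At 89.4 % efficiency, m_actual = 0.894 × 24.08 = 21.5 g.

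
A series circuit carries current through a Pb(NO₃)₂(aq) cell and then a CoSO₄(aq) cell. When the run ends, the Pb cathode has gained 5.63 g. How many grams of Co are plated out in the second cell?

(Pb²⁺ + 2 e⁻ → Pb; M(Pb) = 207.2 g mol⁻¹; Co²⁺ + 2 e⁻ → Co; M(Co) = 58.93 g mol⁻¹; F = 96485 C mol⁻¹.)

n(Pb) = 5.63 / 207.2 = 0.02717 mol.
Since Pb²⁺ + 2 e⁻ → Pb, n(e⁻) passed = 2 × 0.02717 = 0.05434 mol.
Cells in series carry the same charge, so the same 0.05434 mol of electrons passes through cell 2.
Co²⁺ + 2 e⁻ → Co, so n(Co) = 0.05434 / 2 = 0.02717 mol.
m(Co) = 0.02717 × 58.93 = 1.60 g.

1.60 g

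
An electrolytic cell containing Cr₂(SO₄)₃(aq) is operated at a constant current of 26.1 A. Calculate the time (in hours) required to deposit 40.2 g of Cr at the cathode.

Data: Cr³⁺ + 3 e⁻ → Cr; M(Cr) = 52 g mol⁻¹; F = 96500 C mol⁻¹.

n(Cr) = m/M = 40.2 / 52 = 0.7731 mol.
Each Cr atom requires 3 electrons, so n(e⁻) = 3 × 0.7731 = 2.319 mol.
Q = n(e⁻)·F = 2.319 × 96500 = 223800 C.
t = Q/I = 223800 / 26.10 A = 8575 s = 2.38 h.

2.38 h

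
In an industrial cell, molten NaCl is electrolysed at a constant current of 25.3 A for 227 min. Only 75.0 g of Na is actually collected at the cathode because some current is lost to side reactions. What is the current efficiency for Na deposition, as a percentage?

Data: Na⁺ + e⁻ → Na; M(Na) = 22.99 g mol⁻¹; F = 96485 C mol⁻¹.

Q = I·t = 25.30 × 13620 = 344600 C; n(e⁻) = 344600/96485 = 3.571 mol.
Theoretical n(Na) = n(e⁻)/1 = 3.571 mol, i.e. m_theo = 3.571 × 22.99 = 82.11 g.
Efficiency = m_actual / m_theo = 75.0 / 82.11 = 91.3 %.

91.3 %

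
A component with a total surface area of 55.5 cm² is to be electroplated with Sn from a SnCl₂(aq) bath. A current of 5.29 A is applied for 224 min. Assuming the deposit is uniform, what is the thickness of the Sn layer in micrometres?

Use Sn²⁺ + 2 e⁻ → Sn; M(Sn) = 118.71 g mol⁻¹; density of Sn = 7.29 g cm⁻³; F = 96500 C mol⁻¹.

Q = I·t = 5.290 × 13440 = 71100 C; n(e⁻) = 0.7368 mol.
n(Sn) = n(e⁻)/2 = 0.3684 mol, so m = 0.3684 × 118.71 = 43.73 g.
Volume = m/ρ = 43.73 / 7.29 = 5.999 cm³.
Thickness = V/A = 5.999 / 55.5 = 0.108 cm = 1080 μm.

1080 μm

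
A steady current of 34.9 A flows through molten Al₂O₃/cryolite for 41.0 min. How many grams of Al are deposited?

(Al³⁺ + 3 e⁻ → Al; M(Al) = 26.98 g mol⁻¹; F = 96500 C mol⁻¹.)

Q = I·t = 34.90 A × 2460.0 s = 85850 C.
n(e⁻) = Q/F = 85850 / 96500 = 0.8897 mol.
Al³⁺ + 3 e⁻ → Al, so n(Al) = n(e⁻)/3 = 0.2966 mol.
m = n·M = 0.2966 × 26.98 = 8.00 g.

8.00 g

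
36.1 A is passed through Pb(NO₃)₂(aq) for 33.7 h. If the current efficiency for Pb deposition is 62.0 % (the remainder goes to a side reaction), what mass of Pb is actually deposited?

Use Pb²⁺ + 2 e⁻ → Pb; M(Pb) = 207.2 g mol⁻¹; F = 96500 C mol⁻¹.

Q = I·t = 36.10 × 121320 = 4380000 C.
n(e⁻) = 4380000/96500 = 45.38 mol; theoretically n(Pb) = 45.38/2 = 22.69 mol, m_theo = 4702 g.
At 62.0 % efficiency, m_actual = 0.620 × 4702 = 2920 g.

2920 g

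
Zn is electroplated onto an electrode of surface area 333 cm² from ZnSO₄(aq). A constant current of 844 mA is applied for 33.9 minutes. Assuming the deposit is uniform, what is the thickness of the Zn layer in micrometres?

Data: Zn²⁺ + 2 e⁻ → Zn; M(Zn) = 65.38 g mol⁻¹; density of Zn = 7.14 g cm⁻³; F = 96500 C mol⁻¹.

Q = I·t = 0.8440 × 2034.0 = 1717 C; n(e⁻) = 0.01779 mol.
n(Zn) = n(e⁻)/2 = 0.008895 mol, so m = 0.008895 × 65.38 = 0.5815 g.
Volume = m/ρ = 0.5815 / 7.14 = 0.08145 cm³.
Thickness = V/A = 0.08145 / 333 = 2.45 × 10⁻⁴ cm = 2.45 μm.

2.45 μm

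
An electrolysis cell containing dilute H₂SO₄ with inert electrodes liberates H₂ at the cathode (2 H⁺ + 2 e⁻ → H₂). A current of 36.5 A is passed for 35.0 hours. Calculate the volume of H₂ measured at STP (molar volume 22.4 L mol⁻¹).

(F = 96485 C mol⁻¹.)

Q = I·t = 36.50 A × 126000 s = 4599000 C.
n(e⁻) = Q/F = 4599000 / 96485 = 47.67 mol.
2 electrons are transferred per H₂ molecule, so n(H₂) = 47.67 / 2 = 23.83 mol.
V = n × V_m = 23.83 × 22.4 = 534 L.

534 L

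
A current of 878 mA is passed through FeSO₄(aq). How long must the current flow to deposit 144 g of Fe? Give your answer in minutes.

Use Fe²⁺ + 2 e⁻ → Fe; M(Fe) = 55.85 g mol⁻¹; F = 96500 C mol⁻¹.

n(Fe) = m/M = 144 / 55.85 = 2.578 mol.
Each Fe atom requires 2 electrons, so n(e⁻) = 2 × 2.578 = 5.157 mol.
Q = n(e⁻)·F = 5.157 × 96500 = 497600 C.
t = Q/I = 497600 / 0.8780 A = 566800 s = 9450 min.

9450 min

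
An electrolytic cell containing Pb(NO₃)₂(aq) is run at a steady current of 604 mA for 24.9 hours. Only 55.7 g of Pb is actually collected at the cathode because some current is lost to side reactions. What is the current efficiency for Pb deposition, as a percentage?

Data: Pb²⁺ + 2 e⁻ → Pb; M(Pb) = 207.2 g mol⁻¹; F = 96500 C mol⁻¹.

Q = I·t = 0.6040 × 89640 = 54140 C; n(e⁻) = 54140/96500 = 0.5611 mol.
Theoretical n(Pb) = n(e⁻)/2 = 0.2805 mol, i.e. m_theo = 0.2805 × 207.2 = 58.13 g.
Efficiency = m_actual / m_theo = 55.7 / 58.13 = 95.8 %.

95.8 %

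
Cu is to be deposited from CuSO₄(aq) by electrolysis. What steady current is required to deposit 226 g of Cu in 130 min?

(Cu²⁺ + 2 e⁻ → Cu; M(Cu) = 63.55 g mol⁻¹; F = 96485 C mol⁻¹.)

n(Cu) = 226 / 63.55 = 3.556 mol.
n(e⁻) = 2 × 3.556 = 7.113 mol.
Q = n(e⁻)·F = 7.113 × 96485 = 686300 C.
I = Q/t = 686300 / 7800.0 s = 88.0 A.

88.0 A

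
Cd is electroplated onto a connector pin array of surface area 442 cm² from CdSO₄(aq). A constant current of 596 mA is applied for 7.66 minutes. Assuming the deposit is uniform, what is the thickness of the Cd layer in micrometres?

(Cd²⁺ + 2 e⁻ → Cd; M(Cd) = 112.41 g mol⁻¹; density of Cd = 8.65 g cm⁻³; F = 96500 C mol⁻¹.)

Q = I·t = 0.5960 × 459.60 = 273.9 C; n(e⁻) = 0.002839 mol.
n(Cd) = n(e⁻)/2 = 0.001419 mol, so m = 0.001419 × 112.41 = 0.1595 g.
Volume = m/ρ = 0.1595 / 8.65 = 0.01844 cm³.
Thickness = V/A = 0.01844 / 442 = 4.17 × 10⁻⁵ cm = 0.417 μm.

0.417 μm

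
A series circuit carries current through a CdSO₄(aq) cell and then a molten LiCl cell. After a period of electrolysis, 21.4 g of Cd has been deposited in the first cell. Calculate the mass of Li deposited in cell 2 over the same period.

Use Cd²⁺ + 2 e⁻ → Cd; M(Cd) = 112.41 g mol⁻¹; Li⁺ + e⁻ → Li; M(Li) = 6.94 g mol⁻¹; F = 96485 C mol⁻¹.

2.64 g

n(Cd) = 21.4 / 112.41 = 0.1904 mol.
Since Cd²⁺ + 2 e⁻ → Cd, n(e⁻) passed = 2 × 0.1904 = 0.3807 mol.
Cells in series carry the same charge, so the same 0.3807 mol of electrons passes through cell 2.
Li⁺ + e⁻ → Li, so n(Li) = 0.3807 / 1 = 0.3807 mol.
m(Li) = 0.3807 × 6.94 = 2.64 g.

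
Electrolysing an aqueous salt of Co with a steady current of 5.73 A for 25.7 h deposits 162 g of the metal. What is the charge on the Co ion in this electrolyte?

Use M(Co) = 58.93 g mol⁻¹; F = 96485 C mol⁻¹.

Q = I·t = 5.730 A × 92520 s = 530100 C, so n(e⁻) = 530100/96485 = 5.495 mol.
n(Co) deposited = 162 / 58.93 = 2.749 mol.
Electrons per atom = n(e⁻)/n(Co) = 5.495 / 2.749 = 2.00 ≈ 2, so the ion is Co²⁺.

+2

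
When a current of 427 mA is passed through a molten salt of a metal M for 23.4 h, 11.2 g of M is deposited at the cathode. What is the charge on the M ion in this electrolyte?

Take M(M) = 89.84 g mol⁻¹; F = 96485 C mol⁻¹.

+3

Q = I·t = 0.4270 A × 84240 s = 35970 C, so n(e⁻) = 35970/96485 = 0.3728 mol.
n(M) deposited = 11.2 / 89.84 = 0.1247 mol.
Electrons per atom = n(e⁻)/n(M) = 0.3728 / 0.1247 = 2.99 ≈ 3, so the ion is M³⁺.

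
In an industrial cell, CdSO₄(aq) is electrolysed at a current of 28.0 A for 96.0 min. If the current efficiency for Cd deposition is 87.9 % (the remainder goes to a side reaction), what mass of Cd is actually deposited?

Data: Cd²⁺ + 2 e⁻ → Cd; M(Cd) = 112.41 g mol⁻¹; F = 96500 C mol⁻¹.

Q = I·t = 28.00 × 5760.0 = 161300 C.
n(e⁻) = 161300/96500 = 1.671 mol; theoretically n(Cd) = 1.671/2 = 0.8356 mol, m_theo = 93.94 g.
At 87.9 % efficiency, m_actual = 0.879 × 93.94 = 82.6 g.

82.6 g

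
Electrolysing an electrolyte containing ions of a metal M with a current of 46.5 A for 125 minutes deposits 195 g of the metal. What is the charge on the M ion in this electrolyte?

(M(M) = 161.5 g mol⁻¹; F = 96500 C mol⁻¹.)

+3

Q = I·t = 46.50 A × 7500.0 s = 348800 C, so n(e⁻) = 348800/96500 = 3.614 mol.
n(M) deposited = 195 / 161.5 = 1.207 mol.
Electrons per atom = n(e⁻)/n(M) = 3.614 / 1.207 = 2.99 ≈ 3, so the ion is M³⁺.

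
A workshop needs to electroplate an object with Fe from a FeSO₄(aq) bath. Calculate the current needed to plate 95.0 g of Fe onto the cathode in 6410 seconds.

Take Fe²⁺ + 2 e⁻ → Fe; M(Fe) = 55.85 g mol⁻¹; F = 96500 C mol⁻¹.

51.2 A

n(Fe) = 95.0 / 55.85 = 1.701 mol.
n(e⁻) = 2 × 1.701 = 3.402 mol.
Q = n(e⁻)·F = 3.402 × 96500 = 328300 C.
I = Q/t = 328300 / 6410.0 s = 51.2 A.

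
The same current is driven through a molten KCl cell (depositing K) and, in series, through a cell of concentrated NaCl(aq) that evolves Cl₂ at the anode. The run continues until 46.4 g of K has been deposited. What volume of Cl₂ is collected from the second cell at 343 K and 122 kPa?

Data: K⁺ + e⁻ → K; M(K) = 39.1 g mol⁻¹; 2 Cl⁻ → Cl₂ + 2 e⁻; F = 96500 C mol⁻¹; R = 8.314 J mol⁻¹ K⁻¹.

13.9 L

n(K) = 46.4 / 39.1 = 1.187 mol, so n(e⁻) = 1 × 1.187 = 1.187 mol.
The cells are in series, so the same 1.187 mol of electrons passes through the second cell.
2 Cl⁻ → Cl₂ + 2 e⁻ — 2 mol e⁻ per mol Cl₂, so n(Cl₂) = 1.187/2 = 0.5934 mol.
V = nRT/P = (0.5934 × 8.314 × 343) / (122 × 10³) = 0.0139 m³ = 13.9 L.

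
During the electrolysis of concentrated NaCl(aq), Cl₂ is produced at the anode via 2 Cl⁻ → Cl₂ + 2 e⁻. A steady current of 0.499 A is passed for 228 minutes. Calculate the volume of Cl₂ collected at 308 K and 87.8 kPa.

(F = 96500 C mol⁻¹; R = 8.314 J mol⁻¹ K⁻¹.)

1.03 L

Q = I·t = 0.4990 A × 13680 s = 6826 C.
n(e⁻) = Q/F = 6826 / 96500 = 0.07074 mol.
2 electrons are transferred per Cl₂ molecule, so n(Cl₂) = 0.07074 / 2 = 0.03537 mol.
V = nRT/P = (0.03537 × 8.314 × 308) / (87.8 × 10³ Pa) = 0.00103 m³ = 1.03 L.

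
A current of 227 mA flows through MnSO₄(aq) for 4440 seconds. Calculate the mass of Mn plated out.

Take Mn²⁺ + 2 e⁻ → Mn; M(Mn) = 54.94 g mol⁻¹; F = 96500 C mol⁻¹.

0.287 g

Q = I·t = 0.2270 A × 4440.0 s = 1008 C.
n(e⁻) = Q/F = 1008 / 96500 = 0.01044 mol.
Mn²⁺ + 2 e⁻ → Mn, so n(Mn) = n(e⁻)/2 = 0.005222 mol.
m = n·M = 0.005222 × 54.94 = 0.287 g.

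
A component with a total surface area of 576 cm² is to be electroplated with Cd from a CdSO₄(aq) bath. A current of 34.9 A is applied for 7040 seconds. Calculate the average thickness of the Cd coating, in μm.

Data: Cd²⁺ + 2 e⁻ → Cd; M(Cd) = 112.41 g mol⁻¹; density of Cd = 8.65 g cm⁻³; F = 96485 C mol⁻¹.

287 μm

Q = I·t = 34.90 × 7040.0 = 245700 C; n(e⁻) = 2.546 mol.
n(Cd) = n(e⁻)/2 = 1.273 mol, so m = 1.273 × 112.41 = 143.1 g.
Volume = m/ρ = 143.1 / 8.65 = 16.55 cm³.
Thickness = V/A = 16.55 / 576 = 0.0287 cm = 287 μm.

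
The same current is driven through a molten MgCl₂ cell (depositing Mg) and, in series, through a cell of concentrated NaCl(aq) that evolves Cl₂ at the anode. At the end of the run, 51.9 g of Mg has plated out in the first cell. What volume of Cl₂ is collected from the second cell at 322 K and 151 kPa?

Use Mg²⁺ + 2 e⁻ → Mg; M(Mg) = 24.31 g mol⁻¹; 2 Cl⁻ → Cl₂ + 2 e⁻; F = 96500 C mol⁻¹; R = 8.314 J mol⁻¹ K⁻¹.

n(Mg) = 51.9 / 24.31 = 2.135 mol, so n(e⁻) = 2 × 2.135 = 4.270 mol.
The cells are in series, so the same 4.270 mol of electrons passes through the second cell.
2 Cl⁻ → Cl₂ + 2 e⁻ — 2 mol e⁻ per mol Cl₂, so n(Cl₂) = 4.270/2 = 2.135 mol.
V = nRT/P = (2.135 × 8.314 × 322) / (151 × 10³) = 0.0379 m³ = 37.9 L.

37.9 L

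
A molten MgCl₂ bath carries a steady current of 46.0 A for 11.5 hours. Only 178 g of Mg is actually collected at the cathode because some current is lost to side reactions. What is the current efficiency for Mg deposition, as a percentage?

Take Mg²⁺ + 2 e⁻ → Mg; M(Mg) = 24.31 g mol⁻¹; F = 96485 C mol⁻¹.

Q = I·t = 46.00 × 41400 = 1904000 C; n(e⁻) = 1904000/96485 = 19.74 mol.
Theoretical n(Mg) = n(e⁻)/2 = 9.869 mol, i.e. m_theo = 9.869 × 24.31 = 239.9 g.
Efficiency = m_actual / m_theo = 178 / 239.9 = 74.2 %.

74.2 %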